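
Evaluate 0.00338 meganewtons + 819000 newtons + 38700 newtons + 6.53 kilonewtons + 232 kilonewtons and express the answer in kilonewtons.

In kilonewtons:
  0.00338 meganewtons = 0.00338e3 kilonewtons = 3.38
  819000 newtons = 819000e-3 kilonewtons = 819
  38700 newtons = 38700e-3 kilonewtons = 38.7
  6.53 kilonewtons → 6.53
  232 kilonewtons → 232
Sum: 3.38 + 819 + 38.7 + 6.53 + 232 = 1099.61

1099.61 kilonewtons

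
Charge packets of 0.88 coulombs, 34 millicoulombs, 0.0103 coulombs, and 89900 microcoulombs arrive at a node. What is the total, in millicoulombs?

1014.2 millicoulombs

In millicoulombs:
  0.88 coulombs = 0.88e3 millicoulombs = 880
  34 millicoulombs → 34
  0.0103 coulombs = 0.0103e3 millicoulombs = 10.3
  89900 microcoulombs = 89900e-3 millicoulombs = 89.9
Sum: 880 + 34 + 10.3 + 89.9 = 1014.2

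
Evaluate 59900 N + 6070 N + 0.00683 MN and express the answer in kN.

In kN:
  59900 N = 59900 × 10^-3 kN = 59.9
  6070 N = 6070 × 10^-3 kN = 6.07
  0.00683 MN = 0.00683 × 10^3 kN = 6.83
Sum: 59.9 + 6.07 + 6.83 = 72.8

72.8 kN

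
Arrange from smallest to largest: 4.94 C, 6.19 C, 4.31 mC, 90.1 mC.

4.94 C = 4.94 C
6.19 C = 6.19 C
4.31 mC = 0.00431 C
90.1 mC = 0.0901 C

4.31 mC < 90.1 mC < 4.94 C < 6.19 C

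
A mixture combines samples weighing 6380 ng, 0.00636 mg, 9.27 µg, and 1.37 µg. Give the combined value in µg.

In µg:
  6380 ng = 6380e-3 µg = 6.38
  0.00636 mg = 0.00636e3 µg = 6.36
  9.27 µg → 9.27
  1.37 µg → 1.37
Sum: 6.38 + 6.36 + 9.27 + 1.37 = 23.38

23.38 µg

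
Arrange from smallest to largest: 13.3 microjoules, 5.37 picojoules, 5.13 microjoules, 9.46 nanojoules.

13.3 microjoules = 0.0000133 joules
5.37 picojoules = 0.00000000000537 joules
5.13 microjoules = 0.00000513 joules
9.46 nanojoules = 0.00000000946 joules

5.37 picojoules < 9.46 nanojoules < 5.13 microjoules < 13.3 microjoules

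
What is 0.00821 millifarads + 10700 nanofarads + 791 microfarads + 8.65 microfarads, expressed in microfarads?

818.56 microfarads

In microfarads:
  0.00821 millifarads = 0.00821e3 microfarads = 8.21
  10700 nanofarads = 10700e-3 microfarads = 10.7
  791 microfarads → 791
  8.65 microfarads → 8.65
Sum: 8.21 + 10.7 + 791 + 8.65 = 818.56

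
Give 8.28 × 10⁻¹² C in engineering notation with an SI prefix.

8.28 pC

= 8.28 × 10⁻¹² C; 10⁻¹² is pico.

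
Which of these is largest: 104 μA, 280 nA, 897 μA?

897 μA

104 μA = 0.000104 A
280 nA = 0.00000028 A
897 μA = 0.000897 A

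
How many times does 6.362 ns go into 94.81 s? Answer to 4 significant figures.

14900000000

(94.81) / (6.362 × 10^-9) = 14.903 × 10^9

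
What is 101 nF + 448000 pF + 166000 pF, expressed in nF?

715 nF

In nF:
  101 nF → 101
  448000 pF = 448000e-3 nF = 448
  166000 pF = 166000e-3 nF = 166
Sum: 101 + 448 + 166 = 715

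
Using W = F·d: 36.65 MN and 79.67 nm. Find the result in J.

2.9199055 J

36.65e6 × 79.67e-9 = 2919.9055e-3 J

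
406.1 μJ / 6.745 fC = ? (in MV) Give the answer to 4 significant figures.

60210 MV

(406.1e-6) / (6.745e-15) = 60.2076e9 V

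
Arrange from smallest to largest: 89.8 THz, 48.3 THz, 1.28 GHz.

1.28 GHz < 48.3 THz < 89.8 THz

89.8 THz = 89800000000000 Hz
48.3 THz = 48300000000000 Hz
1.28 GHz = 1280000000 Hz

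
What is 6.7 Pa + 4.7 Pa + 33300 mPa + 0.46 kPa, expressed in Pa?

In Pa:
  6.7 Pa → 6.7
  4.7 Pa → 4.7
  33300 mPa = 33300 × 10⁻³ Pa = 33.3
  0.46 kPa = 0.46 × 10³ Pa = 460
Sum: 6.7 + 4.7 + 33.3 + 460 = 504.7

504.7 Pa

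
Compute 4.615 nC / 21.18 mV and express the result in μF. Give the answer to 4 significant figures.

(4.615e-9) / (21.18e-3) = 0.217894e-6 F

0.2179 μF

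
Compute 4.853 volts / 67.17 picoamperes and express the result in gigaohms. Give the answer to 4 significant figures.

(4.853) / (67.17 × 10⁻¹²) = 0.0722495 × 10¹² Ω

72.25 gigaohms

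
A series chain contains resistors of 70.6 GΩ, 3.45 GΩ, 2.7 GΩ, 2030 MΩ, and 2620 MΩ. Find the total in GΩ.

In GΩ:
  70.6 GΩ → 70.6
  3.45 GΩ → 3.45
  2.7 GΩ → 2.7
  2030 MΩ = 2030 × 10⁻³ GΩ = 2.03
  2620 MΩ = 2620 × 10⁻³ GΩ = 2.62
Sum: 70.6 + 3.45 + 2.7 + 2.03 + 2.62 = 81.4

81.4 GΩ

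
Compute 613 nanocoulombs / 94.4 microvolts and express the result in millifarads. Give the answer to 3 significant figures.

6.49 millifarads

(613 × 10^-9) / (94.4 × 10^-6) = 6.4936 × 10^-3 F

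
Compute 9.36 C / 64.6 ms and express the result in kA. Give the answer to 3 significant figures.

(9.36) / (64.6 × 10⁻³) = 0.14489 × 10³ A

0.145 kA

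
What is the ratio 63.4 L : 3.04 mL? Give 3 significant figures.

(63.4) / (3.04e-3) = 20.86e3

20900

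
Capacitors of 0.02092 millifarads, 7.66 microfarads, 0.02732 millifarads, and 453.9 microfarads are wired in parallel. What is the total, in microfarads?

In microfarads:
  0.02092 millifarads = 0.02092 × 10^3 microfarads = 20.92
  7.66 microfarads → 7.66
  0.02732 millifarads = 0.02732 × 10^3 microfarads = 27.32
  453.9 microfarads → 453.9
Sum: 20.92 + 7.66 + 27.32 + 453.9 = 509.8

509.8 microfarads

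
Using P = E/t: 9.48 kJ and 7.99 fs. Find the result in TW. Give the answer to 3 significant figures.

(9.48 × 10^3) / (7.99 × 10^-15) = 1.1865 × 10^18 W

1190000 TW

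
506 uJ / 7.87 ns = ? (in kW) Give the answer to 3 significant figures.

64.3 kW

(506e-6) / (7.87e-9) = 64.295e3 W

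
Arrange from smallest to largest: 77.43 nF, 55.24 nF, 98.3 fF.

98.3 fF < 55.24 nF < 77.43 nF

77.43 nF = 0.00000007743 F
55.24 nF = 0.00000005524 F
98.3 fF = 0.0000000000000983 F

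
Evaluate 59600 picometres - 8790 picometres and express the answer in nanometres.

In nanometres:
  59600 picometres = 59600e-3 nanometres = 59.6
  8790 picometres = 8790e-3 nanometres = 8.79
Difference: 59.6 - 8.79 = 50.81

50.81 nanometres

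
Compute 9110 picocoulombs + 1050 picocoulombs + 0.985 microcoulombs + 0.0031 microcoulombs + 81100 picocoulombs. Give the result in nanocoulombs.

In nanocoulombs:
  9110 picocoulombs = 9110 × 10⁻³ nanocoulombs = 9.11
  1050 picocoulombs = 1050 × 10⁻³ nanocoulombs = 1.05
  0.985 microcoulombs = 0.985 × 10³ nanocoulombs = 985
  0.0031 microcoulombs = 0.0031 × 10³ nanocoulombs = 3.1
  81100 picocoulombs = 81100 × 10⁻³ nanocoulombs = 81.1
Sum: 9.11 + 1.05 + 985 + 3.1 + 81.1 = 1079.36

1079.36 nanocoulombs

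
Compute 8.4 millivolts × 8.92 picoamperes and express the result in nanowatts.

0.000074928 nanowatts

8.4e-3 × 8.92e-12 = 74.928e-15 W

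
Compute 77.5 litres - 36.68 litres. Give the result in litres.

In litres:
  77.5 litres → 77.5
  36.68 litres → 36.68
Difference: 77.5 - 36.68 = 40.82

40.82 litres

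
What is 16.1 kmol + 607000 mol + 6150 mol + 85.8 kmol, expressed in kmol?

715.05 kmol

In kmol:
  16.1 kmol → 16.1
  607000 mol = 607000e-3 kmol = 607
  6150 mol = 6150e-3 kmol = 6.15
  85.8 kmol → 85.8
Sum: 16.1 + 607 + 6.15 + 85.8 = 715.05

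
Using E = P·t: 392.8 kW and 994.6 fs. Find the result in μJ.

392.8 × 10^3 × 994.6 × 10^-15 = 390678.88 × 10^-12 J

0.39067888 μJ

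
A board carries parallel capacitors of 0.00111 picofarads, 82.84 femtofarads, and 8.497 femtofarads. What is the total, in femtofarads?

In femtofarads:
  0.00111 picofarads = 0.00111e3 femtofarads = 1.11
  82.84 femtofarads → 82.84
  8.497 femtofarads → 8.497
Sum: 1.11 + 82.84 + 8.497 = 92.447

92.447 femtofarads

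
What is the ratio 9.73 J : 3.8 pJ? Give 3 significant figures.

(9.73) / (3.8 × 10⁻¹²) = 2.561 × 10¹²

2560000000000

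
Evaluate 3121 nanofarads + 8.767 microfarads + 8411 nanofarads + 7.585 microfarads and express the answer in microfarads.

27.884 microfarads

In microfarads:
  3121 nanofarads = 3121 × 10^-3 microfarads = 3.121
  8.767 microfarads → 8.767
  8411 nanofarads = 8411 × 10^-3 microfarads = 8.411
  7.585 microfarads → 7.585
Sum: 3.121 + 8.767 + 8.411 + 7.585 = 27.884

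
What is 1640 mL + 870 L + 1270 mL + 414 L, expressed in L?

In L:
  1640 mL = 1640 × 10^-3 L = 1.64
  870 L → 870
  1270 mL = 1270 × 10^-3 L = 1.27
  414 L → 414
Sum: 1.64 + 870 + 1.27 + 414 = 1286.91

1286.91 L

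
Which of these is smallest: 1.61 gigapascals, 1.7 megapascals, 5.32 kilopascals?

1.61 gigapascals = 1610000000 pascals
1.7 megapascals = 1700000 pascals
5.32 kilopascals = 5320 pascals

5.32 kilopascals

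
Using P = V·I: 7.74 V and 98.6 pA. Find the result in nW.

7.74 × 98.6e-12 = 763.164e-12 W

0.763164 nW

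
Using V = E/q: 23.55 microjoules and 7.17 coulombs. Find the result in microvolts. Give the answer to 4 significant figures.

(23.55 × 10^-6) / (7.17) = 3.28452 × 10^-6 V

3.285 microvolts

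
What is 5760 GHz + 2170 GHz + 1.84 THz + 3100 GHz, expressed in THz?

12.87 THz

In THz:
  5760 GHz = 5760e-3 THz = 5.76
  2170 GHz = 2170e-3 THz = 2.17
  1.84 THz → 1.84
  3100 GHz = 3100e-3 THz = 3.1
Sum: 5.76 + 2.17 + 1.84 + 3.1 = 12.87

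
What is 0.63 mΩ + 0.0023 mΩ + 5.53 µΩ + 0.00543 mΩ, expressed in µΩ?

643.26 µΩ

In µΩ:
  0.63 mΩ = 0.63e3 µΩ = 630
  0.0023 mΩ = 0.0023e3 µΩ = 2.3
  5.53 µΩ → 5.53
  0.00543 mΩ = 0.00543e3 µΩ = 5.43
Sum: 630 + 2.3 + 5.53 + 5.43 = 643.26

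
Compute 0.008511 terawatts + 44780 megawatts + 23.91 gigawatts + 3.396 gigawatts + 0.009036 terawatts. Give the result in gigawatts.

89.633 gigawatts

In gigawatts:
  0.008511 terawatts = 0.008511e3 gigawatts = 8.511
  44780 megawatts = 44780e-3 gigawatts = 44.78
  23.91 gigawatts → 23.91
  3.396 gigawatts → 3.396
  0.009036 terawatts = 0.009036e3 gigawatts = 9.036
Sum: 8.511 + 44.78 + 23.91 + 3.396 + 9.036 = 89.633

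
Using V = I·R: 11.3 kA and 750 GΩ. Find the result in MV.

11.3 × 10³ × 750 × 10⁹ = 8475 × 10¹² V

8475000000 MV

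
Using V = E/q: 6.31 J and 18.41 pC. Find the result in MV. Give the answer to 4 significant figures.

342700 MV

(6.31) / (18.41e-12) = 0.342749e12 V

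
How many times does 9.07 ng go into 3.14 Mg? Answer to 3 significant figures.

(3.14e6) / (9.07e-9) = 0.3462e15

346000000000000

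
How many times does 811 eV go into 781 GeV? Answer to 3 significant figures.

(781e9) / (811) = 0.963e9

963000000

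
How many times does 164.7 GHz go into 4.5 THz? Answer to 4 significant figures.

27.32

(4.5 × 10^12) / (164.7 × 10^9) = 0.027322 × 10^3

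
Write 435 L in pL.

(no prefix) = 10⁰, pico = 10⁻¹²; factor is 10¹².
435 × 10¹² = 435000000000000

435000000000000 pL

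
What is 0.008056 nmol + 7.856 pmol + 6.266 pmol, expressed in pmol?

In pmol:
  0.008056 nmol = 0.008056 × 10^3 pmol = 8.056
  7.856 pmol → 7.856
  6.266 pmol → 6.266
Sum: 8.056 + 7.856 + 6.266 = 22.178

22.178 pmol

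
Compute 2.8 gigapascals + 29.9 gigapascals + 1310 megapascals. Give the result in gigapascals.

In gigapascals:
  2.8 gigapascals → 2.8
  29.9 gigapascals → 29.9
  1310 megapascals = 1310 × 10^-3 gigapascals = 1.31
Sum: 2.8 + 29.9 + 1.31 = 34.01

34.01 gigapascals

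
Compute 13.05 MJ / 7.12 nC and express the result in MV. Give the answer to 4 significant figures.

1833000000 MV

(13.05e6) / (7.12e-9) = 1.83287e15 V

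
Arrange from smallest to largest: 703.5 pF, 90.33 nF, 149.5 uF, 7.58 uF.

703.5 pF < 90.33 nF < 7.58 uF < 149.5 uF

703.5 pF = 0.0000000007035 F
90.33 nF = 0.00000009033 F
149.5 uF = 0.0001495 F
7.58 uF = 0.00000758 F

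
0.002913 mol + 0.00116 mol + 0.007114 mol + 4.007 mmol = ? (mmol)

In mmol:
  0.002913 mol = 0.002913e3 mmol = 2.913
  0.00116 mol = 0.00116e3 mmol = 1.16
  0.007114 mol = 0.007114e3 mmol = 7.114
  4.007 mmol → 4.007
Sum: 2.913 + 1.16 + 7.114 + 4.007 = 15.194

15.194 mmol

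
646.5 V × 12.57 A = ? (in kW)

646.5 × 12.57 = 8126.505 W

8.126505 kW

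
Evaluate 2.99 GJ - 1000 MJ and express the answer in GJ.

In GJ:
  2.99 GJ → 2.99
  1000 MJ = 1000 × 10⁻³ GJ = 1
Difference: 2.99 - 1 = 1.99

1.99 GJ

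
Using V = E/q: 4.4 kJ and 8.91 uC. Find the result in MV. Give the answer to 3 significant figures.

(4.4 × 10^3) / (8.91 × 10^-6) = 0.49383 × 10^9 V

494 MV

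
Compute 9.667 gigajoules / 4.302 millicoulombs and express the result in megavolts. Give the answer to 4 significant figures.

2247000 megavolts

(9.667 × 10^9) / (4.302 × 10^-3) = 2.24709 × 10^12 V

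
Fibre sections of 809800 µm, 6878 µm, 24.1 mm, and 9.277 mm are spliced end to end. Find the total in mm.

In mm:
  809800 µm = 809800 × 10⁻³ mm = 809.8
  6878 µm = 6878 × 10⁻³ mm = 6.878
  24.1 mm → 24.1
  9.277 mm → 9.277
Sum: 809.8 + 6.878 + 24.1 + 9.277 = 850.055

850.055 mm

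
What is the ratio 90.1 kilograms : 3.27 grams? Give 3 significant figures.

27600

(90.1 × 10^3) / (3.27) = 27.55 × 10^3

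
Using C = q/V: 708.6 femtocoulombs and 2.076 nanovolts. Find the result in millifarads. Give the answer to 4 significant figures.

(708.6 × 10⁻¹⁵) / (2.076 × 10⁻⁹) = 341.329 × 10⁻⁶ F

0.3413 millifarads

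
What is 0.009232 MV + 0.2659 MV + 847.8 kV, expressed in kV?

1122.932 kV

In kV:
  0.009232 MV = 0.009232 × 10^3 kV = 9.232
  0.2659 MV = 0.2659 × 10^3 kV = 265.9
  847.8 kV → 847.8
Sum: 9.232 + 265.9 + 847.8 = 1122.932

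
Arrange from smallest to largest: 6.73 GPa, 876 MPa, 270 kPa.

6.73 GPa = 6730000000 Pa
876 MPa = 876000000 Pa
270 kPa = 270000 Pa

270 kPa < 876 MPa < 6.73 GPa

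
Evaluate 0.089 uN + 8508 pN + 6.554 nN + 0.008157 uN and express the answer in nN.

112.219 nN

In nN:
  0.089 uN = 0.089e3 nN = 89
  8508 pN = 8508e-3 nN = 8.508
  6.554 nN → 6.554
  0.008157 uN = 0.008157e3 nN = 8.157
Sum: 89 + 8.508 + 6.554 + 8.157 = 112.219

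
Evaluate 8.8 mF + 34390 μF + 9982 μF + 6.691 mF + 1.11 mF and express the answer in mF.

In mF:
  8.8 mF → 8.8
  34390 μF = 34390 × 10⁻³ mF = 34.39
  9982 μF = 9982 × 10⁻³ mF = 9.982
  6.691 mF → 6.691
  1.11 mF → 1.11
Sum: 8.8 + 34.39 + 9.982 + 6.691 + 1.11 = 60.973

60.973 mF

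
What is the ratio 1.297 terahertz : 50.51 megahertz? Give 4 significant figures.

25680

(1.297 × 10¹²) / (50.51 × 10⁶) = 0.025678 × 10⁶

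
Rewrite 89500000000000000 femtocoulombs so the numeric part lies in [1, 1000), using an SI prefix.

89.5 coulombs

= 89.5 coulombs; mantissa already in [1, 1000).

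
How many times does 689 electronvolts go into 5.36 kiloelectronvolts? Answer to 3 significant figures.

(5.36 × 10³) / (689) = 0.007779 × 10³

7.78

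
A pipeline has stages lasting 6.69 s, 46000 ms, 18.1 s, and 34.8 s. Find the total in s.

105.59 s

In s:
  6.69 s → 6.69
  46000 ms = 46000e-3 s = 46
  18.1 s → 18.1
  34.8 s → 34.8
Sum: 6.69 + 46 + 18.1 + 34.8 = 105.59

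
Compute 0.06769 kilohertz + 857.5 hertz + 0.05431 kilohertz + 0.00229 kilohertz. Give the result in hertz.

In hertz:
  0.06769 kilohertz = 0.06769e3 hertz = 67.69
  857.5 hertz → 857.5
  0.05431 kilohertz = 0.05431e3 hertz = 54.31
  0.00229 kilohertz = 0.00229e3 hertz = 2.29
Sum: 67.69 + 857.5 + 54.31 + 2.29 = 981.79

981.79 hertz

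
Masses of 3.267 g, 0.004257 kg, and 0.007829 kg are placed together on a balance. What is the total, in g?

In g:
  3.267 g → 3.267
  0.004257 kg = 0.004257 × 10³ g = 4.257
  0.007829 kg = 0.007829 × 10³ g = 7.829
Sum: 3.267 + 4.257 + 7.829 = 15.353

15.353 g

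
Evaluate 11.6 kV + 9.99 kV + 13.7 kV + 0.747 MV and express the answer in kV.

In kV:
  11.6 kV → 11.6
  9.99 kV → 9.99
  13.7 kV → 13.7
  0.747 MV = 0.747 × 10^3 kV = 747
Sum: 11.6 + 9.99 + 13.7 + 747 = 782.29

782.29 kV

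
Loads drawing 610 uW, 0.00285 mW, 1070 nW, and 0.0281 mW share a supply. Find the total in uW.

642.02 uW

In uW:
  610 uW → 610
  0.00285 mW = 0.00285 × 10^3 uW = 2.85
  1070 nW = 1070 × 10^-3 uW = 1.07
  0.0281 mW = 0.0281 × 10^3 uW = 28.1
Sum: 610 + 2.85 + 1.07 + 28.1 = 642.02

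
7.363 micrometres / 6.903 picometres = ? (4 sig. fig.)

1067000

(7.363 × 10⁻⁶) / (6.903 × 10⁻¹²) = 1.0666 × 10⁶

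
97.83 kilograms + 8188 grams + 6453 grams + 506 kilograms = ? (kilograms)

In kilograms:
  97.83 kilograms → 97.83
  8188 grams = 8188e-3 kilograms = 8.188
  6453 grams = 6453e-3 kilograms = 6.453
  506 kilograms → 506
Sum: 97.83 + 8.188 + 6.453 + 506 = 618.471

618.471 kilograms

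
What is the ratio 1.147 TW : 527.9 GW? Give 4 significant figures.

2.173

(1.147 × 10^12) / (527.9 × 10^9) = 0.0021728 × 10^3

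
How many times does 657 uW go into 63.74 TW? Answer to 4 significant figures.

97020000000000000

(63.74 × 10¹²) / (657 × 10⁻⁶) = 0.097017 × 10¹⁸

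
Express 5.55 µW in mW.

0.00555 mW

micro = 10⁻⁶, milli = 10⁻³; factor is 10⁻³.
5.55 × 10⁻³ = 0.00555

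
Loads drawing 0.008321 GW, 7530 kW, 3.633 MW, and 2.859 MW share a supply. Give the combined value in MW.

In MW:
  0.008321 GW = 0.008321 × 10^3 MW = 8.321
  7530 kW = 7530 × 10^-3 MW = 7.53
  3.633 MW → 3.633
  2.859 MW → 2.859
Sum: 8.321 + 7.53 + 3.633 + 2.859 = 22.343

22.343 MW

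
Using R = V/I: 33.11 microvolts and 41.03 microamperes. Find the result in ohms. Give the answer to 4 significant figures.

0.8070 ohms

(33.11e-6) / (41.03e-6) = 0.806971 Ω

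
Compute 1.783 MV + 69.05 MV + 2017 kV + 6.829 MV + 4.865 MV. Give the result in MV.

In MV:
  1.783 MV → 1.783
  69.05 MV → 69.05
  2017 kV = 2017e-3 MV = 2.017
  6.829 MV → 6.829
  4.865 MV → 4.865
Sum: 1.783 + 69.05 + 2.017 + 6.829 + 4.865 = 84.544

84.544 MV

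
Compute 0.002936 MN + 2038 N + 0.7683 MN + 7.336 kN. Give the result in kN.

In kN:
  0.002936 MN = 0.002936e3 kN = 2.936
  2038 N = 2038e-3 kN = 2.038
  0.7683 MN = 0.7683e3 kN = 768.3
  7.336 kN → 7.336
Sum: 2.936 + 2.038 + 768.3 + 7.336 = 780.61

780.61 kN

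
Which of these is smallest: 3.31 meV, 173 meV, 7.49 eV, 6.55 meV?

3.31 meV

3.31 meV = 0.00331 eV
173 meV = 0.173 eV
7.49 eV = 7.49 eV
6.55 meV = 0.00655 eV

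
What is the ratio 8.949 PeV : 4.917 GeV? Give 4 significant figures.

(8.949 × 10¹⁵) / (4.917 × 10⁹) = 1.82 × 10⁶

1820000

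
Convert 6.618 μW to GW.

0.000000000000006618 GW

micro = 10⁻⁶, giga = 10⁹; factor is 10⁻¹⁵.
6.618 × 10⁻¹⁵ = 0.000000000000006618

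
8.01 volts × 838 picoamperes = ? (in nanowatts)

6.71238 nanowatts

8.01 × 838 × 10^-12 = 6712.38 × 10^-12 W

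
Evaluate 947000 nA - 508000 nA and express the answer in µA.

In µA:
  947000 nA = 947000 × 10⁻³ µA = 947
  508000 nA = 508000 × 10⁻³ µA = 508
Difference: 947 - 508 = 439

439 µA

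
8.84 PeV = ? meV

peta = 1e15, milli = 1e-3; factor is 1e18.
8.84 × 1e18 = 8840000000000000000

8840000000000000000 meV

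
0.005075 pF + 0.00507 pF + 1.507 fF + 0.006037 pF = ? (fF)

17.689 fF

In fF:
  0.005075 pF = 0.005075 × 10^3 fF = 5.075
  0.00507 pF = 0.00507 × 10^3 fF = 5.07
  1.507 fF → 1.507
  0.006037 pF = 0.006037 × 10^3 fF = 6.037
Sum: 5.075 + 5.07 + 1.507 + 6.037 = 17.689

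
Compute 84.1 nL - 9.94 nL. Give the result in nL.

74.16 nL

In nL:
  84.1 nL → 84.1
  9.94 nL → 9.94
Difference: 84.1 - 9.94 = 74.16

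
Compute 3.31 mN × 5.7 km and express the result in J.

18.867 J

3.31 × 10⁻³ × 5.7 × 10³ = 18.867 J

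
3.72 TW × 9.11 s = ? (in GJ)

3.72 × 10^12 × 9.11 = 33.8892 × 10^12 J

33889.2 GJ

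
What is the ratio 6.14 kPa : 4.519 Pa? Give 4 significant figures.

(6.14 × 10^3) / (4.519) = 1.3587 × 10^3

1359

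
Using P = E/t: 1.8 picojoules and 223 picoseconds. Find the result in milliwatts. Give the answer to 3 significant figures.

(1.8 × 10⁻¹²) / (223 × 10⁻¹²) = 0.0080717 W

8.07 milliwatts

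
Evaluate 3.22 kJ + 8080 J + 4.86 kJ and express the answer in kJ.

16.16 kJ

In kJ:
  3.22 kJ → 3.22
  8080 J = 8080e-3 kJ = 8.08
  4.86 kJ → 4.86
Sum: 3.22 + 8.08 + 4.86 = 16.16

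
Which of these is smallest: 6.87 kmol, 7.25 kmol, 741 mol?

741 mol

6.87 kmol = 6870 mol
7.25 kmol = 7250 mol
741 mol = 741 mol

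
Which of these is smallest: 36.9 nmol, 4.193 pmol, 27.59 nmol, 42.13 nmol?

4.193 pmol

36.9 nmol = 0.0000000369 mol
4.193 pmol = 0.000000000004193 mol
27.59 nmol = 0.00000002759 mol
42.13 nmol = 0.00000004213 mol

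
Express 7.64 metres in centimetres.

764 centimetres

(no prefix) = 10⁰, centi = 10⁻²; factor is 10².
7.64 × 10² = 764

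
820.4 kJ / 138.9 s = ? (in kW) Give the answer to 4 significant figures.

5.906 kW

(820.4 × 10^3) / (138.9) = 5.90641 × 10^3 W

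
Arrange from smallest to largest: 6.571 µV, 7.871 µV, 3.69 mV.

6.571 µV = 0.000006571 V
7.871 µV = 0.000007871 V
3.69 mV = 0.00369 V

6.571 µV < 7.871 µV < 3.69 mV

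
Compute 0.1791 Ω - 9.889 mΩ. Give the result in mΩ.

169.211 mΩ

In mΩ:
  0.1791 Ω = 0.1791 × 10^3 mΩ = 179.1
  9.889 mΩ → 9.889
Difference: 179.1 - 9.889 = 169.211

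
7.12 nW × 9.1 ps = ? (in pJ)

7.12 × 10⁻⁹ × 9.1 × 10⁻¹² = 64.792 × 10⁻²¹ J

0.000000064792 pJ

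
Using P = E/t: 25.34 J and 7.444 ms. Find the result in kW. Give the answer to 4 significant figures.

3.404 kW

(25.34) / (7.444 × 10⁻³) = 3.40408 × 10³ W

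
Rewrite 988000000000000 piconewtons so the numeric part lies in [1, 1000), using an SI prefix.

= 988 newtons; mantissa already in [1, 1000).

988 newtons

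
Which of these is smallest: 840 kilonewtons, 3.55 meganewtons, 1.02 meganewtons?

840 kilonewtons = 840000 newtons
3.55 meganewtons = 3550000 newtons
1.02 meganewtons = 1020000 newtons

840 kilonewtons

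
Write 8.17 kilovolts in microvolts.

kilo = 10^3, micro = 10^-6; factor is 10^9.
8.17 × 10^9 = 8170000000

8170000000 microvolts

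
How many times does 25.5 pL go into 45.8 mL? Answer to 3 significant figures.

1800000000

(45.8e-3) / (25.5e-12) = 1.796e9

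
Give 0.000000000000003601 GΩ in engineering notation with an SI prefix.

3.601 μΩ

= 3.601 × 10^-6 Ω; 10^-6 is micro.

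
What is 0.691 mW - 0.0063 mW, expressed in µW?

In µW:
  0.691 mW = 0.691 × 10³ µW = 691
  0.0063 mW = 0.0063 × 10³ µW = 6.3
Difference: 691 - 6.3 = 684.7

684.7 µW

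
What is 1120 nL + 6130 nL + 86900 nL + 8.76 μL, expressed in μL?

In μL:
  1120 nL = 1120e-3 μL = 1.12
  6130 nL = 6130e-3 μL = 6.13
  86900 nL = 86900e-3 μL = 86.9
  8.76 μL → 8.76
Sum: 1.12 + 6.13 + 86.9 + 8.76 = 102.91

102.91 μL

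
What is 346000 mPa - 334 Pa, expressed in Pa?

In Pa:
  346000 mPa = 346000 × 10⁻³ Pa = 346
  334 Pa → 334
Difference: 346 - 334 = 12

12 Pa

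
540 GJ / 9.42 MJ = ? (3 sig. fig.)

57300

(540 × 10^9) / (9.42 × 10^6) = 57.32 × 10^3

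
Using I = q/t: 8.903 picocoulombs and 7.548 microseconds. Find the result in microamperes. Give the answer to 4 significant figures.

1.180 microamperes

(8.903 × 10⁻¹²) / (7.548 × 10⁻⁶) = 1.17952 × 10⁻⁶ A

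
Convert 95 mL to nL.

milli = 10⁻³, nano = 10⁻⁹; factor is 10⁶.
95 × 10⁶ = 95000000

95000000 nL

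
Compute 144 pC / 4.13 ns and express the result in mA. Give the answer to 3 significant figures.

34.9 mA

(144 × 10^-12) / (4.13 × 10^-9) = 34.867 × 10^-3 A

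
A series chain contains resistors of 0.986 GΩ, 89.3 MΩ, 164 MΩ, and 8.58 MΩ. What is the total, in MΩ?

In MΩ:
  0.986 GΩ = 0.986e3 MΩ = 986
  89.3 MΩ → 89.3
  164 MΩ → 164
  8.58 MΩ → 8.58
Sum: 986 + 89.3 + 164 + 8.58 = 1247.88

1247.88 MΩ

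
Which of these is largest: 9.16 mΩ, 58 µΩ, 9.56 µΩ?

9.16 mΩ = 0.00916 Ω
58 µΩ = 0.000058 Ω
9.56 µΩ = 0.00000956 Ω

9.16 mΩ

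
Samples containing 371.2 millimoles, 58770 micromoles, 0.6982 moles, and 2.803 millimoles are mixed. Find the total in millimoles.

1130.973 millimoles

In millimoles:
  371.2 millimoles → 371.2
  58770 micromoles = 58770 × 10^-3 millimoles = 58.77
  0.6982 moles = 0.6982 × 10^3 millimoles = 698.2
  2.803 millimoles → 2.803
Sum: 371.2 + 58.77 + 698.2 + 2.803 = 1130.973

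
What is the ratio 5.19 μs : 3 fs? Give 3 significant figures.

(5.19 × 10^-6) / (3 × 10^-15) = 1.73 × 10^9

1730000000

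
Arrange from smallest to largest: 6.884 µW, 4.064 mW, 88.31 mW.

6.884 µW < 4.064 mW < 88.31 mW

6.884 µW = 0.000006884 W
4.064 mW = 0.004064 W
88.31 mW = 0.08831 W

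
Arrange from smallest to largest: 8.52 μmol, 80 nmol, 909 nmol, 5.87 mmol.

80 nmol < 909 nmol < 8.52 μmol < 5.87 mmol

8.52 μmol = 0.00000852 mol
80 nmol = 0.00000008 mol
909 nmol = 0.000000909 mol
5.87 mmol = 0.00587 mol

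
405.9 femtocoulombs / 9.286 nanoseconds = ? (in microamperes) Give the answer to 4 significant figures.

(405.9 × 10^-15) / (9.286 × 10^-9) = 43.711 × 10^-6 A

43.71 microamperes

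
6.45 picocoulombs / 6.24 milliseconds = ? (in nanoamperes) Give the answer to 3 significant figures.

1.03 nanoamperes

(6.45 × 10^-12) / (6.24 × 10^-3) = 1.0337 × 10^-9 A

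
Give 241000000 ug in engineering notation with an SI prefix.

= 241 g; mantissa already in [1, 1000).

241 g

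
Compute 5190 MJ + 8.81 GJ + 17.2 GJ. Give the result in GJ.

In GJ:
  5190 MJ = 5190e-3 GJ = 5.19
  8.81 GJ → 8.81
  17.2 GJ → 17.2
Sum: 5.19 + 8.81 + 17.2 = 31.2

31.2 GJ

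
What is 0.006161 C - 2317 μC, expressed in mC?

In mC:
  0.006161 C = 0.006161 × 10^3 mC = 6.161
  2317 μC = 2317 × 10^-3 mC = 2.317
Difference: 6.161 - 2.317 = 3.844

3.844 mC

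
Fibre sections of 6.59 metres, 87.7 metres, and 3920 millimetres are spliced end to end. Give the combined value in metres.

98.21 metres

In metres:
  6.59 metres → 6.59
  87.7 metres → 87.7
  3920 millimetres = 3920e-3 metres = 3.92
Sum: 6.59 + 87.7 + 3.92 = 98.21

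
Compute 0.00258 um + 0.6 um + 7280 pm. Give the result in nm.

In nm:
  0.00258 um = 0.00258 × 10³ nm = 2.58
  0.6 um = 0.6 × 10³ nm = 600
  7280 pm = 7280 × 10⁻³ nm = 7.28
Sum: 2.58 + 600 + 7.28 = 609.86

609.86 nm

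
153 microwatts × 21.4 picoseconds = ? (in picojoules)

0.0032742 picojoules

153 × 10⁻⁶ × 21.4 × 10⁻¹² = 3274.2 × 10⁻¹⁸ J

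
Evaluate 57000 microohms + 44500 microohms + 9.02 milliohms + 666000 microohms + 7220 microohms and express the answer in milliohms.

783.74 milliohms

In milliohms:
  57000 microohms = 57000 × 10^-3 milliohms = 57
  44500 microohms = 44500 × 10^-3 milliohms = 44.5
  9.02 milliohms → 9.02
  666000 microohms = 666000 × 10^-3 milliohms = 666
  7220 microohms = 7220 × 10^-3 milliohms = 7.22
Sum: 57 + 44.5 + 9.02 + 666 + 7.22 = 783.74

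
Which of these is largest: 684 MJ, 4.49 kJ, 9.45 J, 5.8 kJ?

684 MJ

684 MJ = 684000000 J
4.49 kJ = 4490 J
9.45 J = 9.45 J
5.8 kJ = 5800 J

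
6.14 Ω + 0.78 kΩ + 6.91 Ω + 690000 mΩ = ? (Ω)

1483.05 Ω

In Ω:
  6.14 Ω → 6.14
  0.78 kΩ = 0.78 × 10³ Ω = 780
  6.91 Ω → 6.91
  690000 mΩ = 690000 × 10⁻³ Ω = 690
Sum: 6.14 + 780 + 6.91 + 690 = 1483.05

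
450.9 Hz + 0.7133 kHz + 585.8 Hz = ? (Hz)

In Hz:
  450.9 Hz → 450.9
  0.7133 kHz = 0.7133 × 10³ Hz = 713.3
  585.8 Hz → 585.8
Sum: 450.9 + 713.3 + 585.8 = 1750

1750 Hz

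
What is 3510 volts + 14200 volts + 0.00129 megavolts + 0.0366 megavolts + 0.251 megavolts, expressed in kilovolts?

306.6 kilovolts

In kilovolts:
  3510 volts = 3510 × 10⁻³ kilovolts = 3.51
  14200 volts = 14200 × 10⁻³ kilovolts = 14.2
  0.00129 megavolts = 0.00129 × 10³ kilovolts = 1.29
  0.0366 megavolts = 0.0366 × 10³ kilovolts = 36.6
  0.251 megavolts = 0.251 × 10³ kilovolts = 251
Sum: 3.51 + 14.2 + 1.29 + 36.6 + 251 = 306.6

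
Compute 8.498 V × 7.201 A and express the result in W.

8.498 × 7.201 = 61.194098 W

61.194098 W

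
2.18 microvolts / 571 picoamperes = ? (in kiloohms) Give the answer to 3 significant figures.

(2.18 × 10^-6) / (571 × 10^-12) = 0.0038179 × 10^6 Ω

3.82 kiloohms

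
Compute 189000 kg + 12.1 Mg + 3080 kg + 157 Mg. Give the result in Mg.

In Mg:
  189000 kg = 189000 × 10^-3 Mg = 189
  12.1 Mg → 12.1
  3080 kg = 3080 × 10^-3 Mg = 3.08
  157 Mg → 157
Sum: 189 + 12.1 + 3.08 + 157 = 361.18

361.18 Mg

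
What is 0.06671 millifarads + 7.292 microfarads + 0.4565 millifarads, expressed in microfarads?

In microfarads:
  0.06671 millifarads = 0.06671 × 10^3 microfarads = 66.71
  7.292 microfarads → 7.292
  0.4565 millifarads = 0.4565 × 10^3 microfarads = 456.5
Sum: 66.71 + 7.292 + 456.5 = 530.502

530.502 microfarads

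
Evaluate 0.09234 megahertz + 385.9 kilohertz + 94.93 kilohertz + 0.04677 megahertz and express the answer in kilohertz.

619.94 kilohertz

In kilohertz:
  0.09234 megahertz = 0.09234e3 kilohertz = 92.34
  385.9 kilohertz → 385.9
  94.93 kilohertz → 94.93
  0.04677 megahertz = 0.04677e3 kilohertz = 46.77
Sum: 92.34 + 385.9 + 94.93 + 46.77 = 619.94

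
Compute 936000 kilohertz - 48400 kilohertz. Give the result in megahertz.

In megahertz:
  936000 kilohertz = 936000 × 10^-3 megahertz = 936
  48400 kilohertz = 48400 × 10^-3 megahertz = 48.4
Difference: 936 - 48.4 = 887.6

887.6 megahertz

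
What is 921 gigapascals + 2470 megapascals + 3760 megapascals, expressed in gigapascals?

In gigapascals:
  921 gigapascals → 921
  2470 megapascals = 2470e-3 gigapascals = 2.47
  3760 megapascals = 3760e-3 gigapascals = 3.76
Sum: 921 + 2.47 + 3.76 = 927.23

927.23 gigapascals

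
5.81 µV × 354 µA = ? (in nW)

5.81 × 10^-6 × 354 × 10^-6 = 2056.74 × 10^-12 W

2.05674 nW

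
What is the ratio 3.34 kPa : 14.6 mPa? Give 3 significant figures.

(3.34 × 10^3) / (14.6 × 10^-3) = 0.2288 × 10^6

229000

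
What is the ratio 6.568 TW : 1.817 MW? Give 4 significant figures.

(6.568 × 10¹²) / (1.817 × 10⁶) = 3.6147 × 10⁶

3615000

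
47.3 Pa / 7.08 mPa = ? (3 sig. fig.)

(47.3) / (7.08 × 10⁻³) = 6.681 × 10³

6680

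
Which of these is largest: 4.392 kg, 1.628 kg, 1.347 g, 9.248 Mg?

9.248 Mg

4.392 kg = 4392 g
1.628 kg = 1628 g
1.347 g = 1.347 g
9.248 Mg = 9248000 g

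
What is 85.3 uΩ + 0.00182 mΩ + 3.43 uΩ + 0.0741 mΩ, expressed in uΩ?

164.65 uΩ

In uΩ:
  85.3 uΩ → 85.3
  0.00182 mΩ = 0.00182 × 10³ uΩ = 1.82
  3.43 uΩ → 3.43
  0.0741 mΩ = 0.0741 × 10³ uΩ = 74.1
Sum: 85.3 + 1.82 + 3.43 + 74.1 = 164.65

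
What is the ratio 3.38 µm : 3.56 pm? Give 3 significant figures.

949000

(3.38 × 10⁻⁶) / (3.56 × 10⁻¹²) = 0.9494 × 10⁶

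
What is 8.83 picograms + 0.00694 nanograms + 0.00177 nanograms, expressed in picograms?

In picograms:
  8.83 picograms → 8.83
  0.00694 nanograms = 0.00694e3 picograms = 6.94
  0.00177 nanograms = 0.00177e3 picograms = 1.77
Sum: 8.83 + 6.94 + 1.77 = 17.54

17.54 picograms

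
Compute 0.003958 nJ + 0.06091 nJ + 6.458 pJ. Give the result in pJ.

In pJ:
  0.003958 nJ = 0.003958e3 pJ = 3.958
  0.06091 nJ = 0.06091e3 pJ = 60.91
  6.458 pJ → 6.458
Sum: 3.958 + 60.91 + 6.458 = 71.326

71.326 pJ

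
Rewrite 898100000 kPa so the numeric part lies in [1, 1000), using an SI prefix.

898.1 GPa

= 898.1e9 Pa; 1e9 is giga.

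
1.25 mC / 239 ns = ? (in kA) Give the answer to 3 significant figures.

5.23 kA

(1.25 × 10^-3) / (239 × 10^-9) = 0.0052301 × 10^6 A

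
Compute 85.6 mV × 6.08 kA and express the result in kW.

85.6 × 10⁻³ × 6.08 × 10³ = 520.448 W

0.520448 kW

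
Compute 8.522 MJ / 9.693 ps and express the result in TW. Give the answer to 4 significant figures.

879200 TW

(8.522 × 10^6) / (9.693 × 10^-12) = 0.879191 × 10^18 W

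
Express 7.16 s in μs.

7160000 μs

(no prefix) = 10⁰, micro = 10⁻⁶; factor is 10⁶.
7.16 × 10⁶ = 7160000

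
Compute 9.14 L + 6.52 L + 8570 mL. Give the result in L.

24.23 L

In L:
  9.14 L → 9.14
  6.52 L → 6.52
  8570 mL = 8570 × 10⁻³ L = 8.57
Sum: 9.14 + 6.52 + 8.57 = 24.23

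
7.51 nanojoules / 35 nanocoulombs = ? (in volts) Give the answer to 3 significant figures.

(7.51e-9) / (35e-9) = 0.21457 V

0.215 volts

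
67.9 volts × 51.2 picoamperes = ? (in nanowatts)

67.9 × 51.2 × 10⁻¹² = 3476.48 × 10⁻¹² W

3.47648 nanowatts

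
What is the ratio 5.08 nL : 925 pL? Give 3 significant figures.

5.49

(5.08e-9) / (925e-12) = 0.005492e3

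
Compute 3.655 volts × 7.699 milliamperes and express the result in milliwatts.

3.655 × 7.699 × 10^-3 = 28.139845 × 10^-3 W

28.139845 milliwatts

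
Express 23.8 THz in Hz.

23800000000000 Hz

tera = 10^12, (no prefix) = 10^0; factor is 10^12.
23.8 × 10^12 = 23800000000000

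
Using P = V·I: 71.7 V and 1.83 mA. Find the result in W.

71.7 × 1.83 × 10⁻³ = 131.211 × 10⁻³ W

0.131211 W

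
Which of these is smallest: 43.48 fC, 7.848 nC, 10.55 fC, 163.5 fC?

10.55 fC

43.48 fC = 0.00000000000004348 C
7.848 nC = 0.000000007848 C
10.55 fC = 0.00000000000001055 C
163.5 fC = 0.0000000000001635 C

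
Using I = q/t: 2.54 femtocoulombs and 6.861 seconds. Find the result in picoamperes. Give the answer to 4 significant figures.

(2.54e-15) / (6.861) = 0.370208e-15 A

0.0003702 picoamperes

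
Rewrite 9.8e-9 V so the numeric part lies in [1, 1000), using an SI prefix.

9.8 nV

= 9.8e-9 V; 1e-9 is nano.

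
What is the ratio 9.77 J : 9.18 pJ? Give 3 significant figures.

1060000000000

(9.77) / (9.18 × 10^-12) = 1.064 × 10^12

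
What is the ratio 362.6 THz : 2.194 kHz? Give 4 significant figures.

165300000000

(362.6 × 10¹²) / (2.194 × 10³) = 165.27 × 10⁹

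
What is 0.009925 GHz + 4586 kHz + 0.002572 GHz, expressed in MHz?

In MHz:
  0.009925 GHz = 0.009925e3 MHz = 9.925
  4586 kHz = 4586e-3 MHz = 4.586
  0.002572 GHz = 0.002572e3 MHz = 2.572
Sum: 9.925 + 4.586 + 2.572 = 17.083

17.083 MHz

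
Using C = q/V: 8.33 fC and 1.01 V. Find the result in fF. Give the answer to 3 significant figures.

(8.33 × 10⁻¹⁵) / (1.01) = 8.2475 × 10⁻¹⁵ F

8.25 fF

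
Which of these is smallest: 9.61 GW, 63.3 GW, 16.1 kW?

9.61 GW = 9610000000 W
63.3 GW = 63300000000 W
16.1 kW = 16100 W

16.1 kW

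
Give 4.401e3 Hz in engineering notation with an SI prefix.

= 4.401e3 Hz; 1e3 is kilo.

4.401 kHz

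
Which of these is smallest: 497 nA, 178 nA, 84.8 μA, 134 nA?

134 nA

497 nA = 0.000000497 A
178 nA = 0.000000178 A
84.8 μA = 0.0000848 A
134 nA = 0.000000134 A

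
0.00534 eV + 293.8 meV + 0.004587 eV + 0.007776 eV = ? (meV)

311.503 meV

In meV:
  0.00534 eV = 0.00534 × 10^3 meV = 5.34
  293.8 meV → 293.8
  0.004587 eV = 0.004587 × 10^3 meV = 4.587
  0.007776 eV = 0.007776 × 10^3 meV = 7.776
Sum: 5.34 + 293.8 + 4.587 + 7.776 = 311.503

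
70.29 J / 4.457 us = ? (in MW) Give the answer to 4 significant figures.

(70.29) / (4.457e-6) = 15.7707e6 W

15.77 MW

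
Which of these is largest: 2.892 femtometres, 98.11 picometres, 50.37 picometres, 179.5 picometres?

179.5 picometres

2.892 femtometres = 0.000000000000002892 metres
98.11 picometres = 0.00000000009811 metres
50.37 picometres = 0.00000000005037 metres
179.5 picometres = 0.0000000001795 metres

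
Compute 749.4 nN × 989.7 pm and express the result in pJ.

749.4 × 10⁻⁹ × 989.7 × 10⁻¹² = 741681.18 × 10⁻²¹ J

0.00074168118 pJ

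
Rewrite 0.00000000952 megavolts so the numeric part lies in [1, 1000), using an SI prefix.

= 9.52 × 10⁻³ volts; 10⁻³ is milli.

9.52 millivolts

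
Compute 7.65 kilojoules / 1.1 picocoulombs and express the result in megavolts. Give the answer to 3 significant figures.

(7.65e3) / (1.1e-12) = 6.9545e15 V

6950000000 megavolts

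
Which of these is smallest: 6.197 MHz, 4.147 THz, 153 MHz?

6.197 MHz = 6197000 Hz
4.147 THz = 4147000000000 Hz
153 MHz = 153000000 Hz

6.197 MHz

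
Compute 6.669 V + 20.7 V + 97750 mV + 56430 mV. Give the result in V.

181.549 V

In V:
  6.669 V → 6.669
  20.7 V → 20.7
  97750 mV = 97750 × 10⁻³ V = 97.75
  56430 mV = 56430 × 10⁻³ V = 56.43
Sum: 6.669 + 20.7 + 97.75 + 56.43 = 181.549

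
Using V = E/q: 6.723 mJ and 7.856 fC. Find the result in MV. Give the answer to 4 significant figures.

855800 MV

(6.723e-3) / (7.856e-15) = 0.855779e12 V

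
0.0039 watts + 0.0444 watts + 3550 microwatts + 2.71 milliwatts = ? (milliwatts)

54.56 milliwatts

In milliwatts:
  0.0039 watts = 0.0039 × 10³ milliwatts = 3.9
  0.0444 watts = 0.0444 × 10³ milliwatts = 44.4
  3550 microwatts = 3550 × 10⁻³ milliwatts = 3.55
  2.71 milliwatts → 2.71
Sum: 3.9 + 44.4 + 3.55 + 2.71 = 54.56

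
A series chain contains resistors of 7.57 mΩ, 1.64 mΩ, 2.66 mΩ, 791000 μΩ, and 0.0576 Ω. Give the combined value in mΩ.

In mΩ:
  7.57 mΩ → 7.57
  1.64 mΩ → 1.64
  2.66 mΩ → 2.66
  791000 μΩ = 791000 × 10^-3 mΩ = 791
  0.0576 Ω = 0.0576 × 10^3 mΩ = 57.6
Sum: 7.57 + 1.64 + 2.66 + 791 + 57.6 = 860.47

860.47 mΩ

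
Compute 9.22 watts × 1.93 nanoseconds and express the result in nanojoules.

9.22 × 1.93 × 10^-9 = 17.7946 × 10^-9 J

17.7946 nanojoules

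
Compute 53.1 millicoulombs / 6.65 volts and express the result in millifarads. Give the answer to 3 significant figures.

(53.1e-3) / (6.65) = 7.985e-3 F

7.98 millifarads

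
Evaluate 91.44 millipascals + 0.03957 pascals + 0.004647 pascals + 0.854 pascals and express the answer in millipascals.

989.657 millipascals

In millipascals:
  91.44 millipascals → 91.44
  0.03957 pascals = 0.03957e3 millipascals = 39.57
  0.004647 pascals = 0.004647e3 millipascals = 4.647
  0.854 pascals = 0.854e3 millipascals = 854
Sum: 91.44 + 39.57 + 4.647 + 854 = 989.657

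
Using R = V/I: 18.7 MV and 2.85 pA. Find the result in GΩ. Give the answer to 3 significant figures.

6560000000 GΩ

(18.7e6) / (2.85e-12) = 6.5614e18 Ω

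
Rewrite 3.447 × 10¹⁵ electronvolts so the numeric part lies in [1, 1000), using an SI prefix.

= 3.447 × 10¹⁵ electronvolts; 10¹⁵ is peta.

3.447 petaelectronvolts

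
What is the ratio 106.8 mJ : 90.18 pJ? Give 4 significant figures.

1184000000

(106.8 × 10^-3) / (90.18 × 10^-12) = 1.1843 × 10^9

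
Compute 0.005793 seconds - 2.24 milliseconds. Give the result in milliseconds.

In milliseconds:
  0.005793 seconds = 0.005793 × 10^3 milliseconds = 5.793
  2.24 milliseconds → 2.24
Difference: 5.793 - 2.24 = 3.553

3.553 milliseconds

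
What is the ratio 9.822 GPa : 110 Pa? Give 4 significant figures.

(9.822 × 10^9) / (110) = 0.089291 × 10^9

89290000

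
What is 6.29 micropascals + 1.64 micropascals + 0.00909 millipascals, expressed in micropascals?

In micropascals:
  6.29 micropascals → 6.29
  1.64 micropascals → 1.64
  0.00909 millipascals = 0.00909 × 10³ micropascals = 9.09
Sum: 6.29 + 1.64 + 9.09 = 17.02

17.02 micropascals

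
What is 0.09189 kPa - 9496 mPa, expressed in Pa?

82.394 Pa

In Pa:
  0.09189 kPa = 0.09189 × 10³ Pa = 91.89
  9496 mPa = 9496 × 10⁻³ Pa = 9.496
Difference: 91.89 - 9.496 = 82.394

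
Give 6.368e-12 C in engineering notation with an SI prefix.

6.368 pC

= 6.368e-12 C; 1e-12 is pico.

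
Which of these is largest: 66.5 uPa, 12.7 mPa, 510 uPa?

66.5 uPa = 0.0000665 Pa
12.7 mPa = 0.0127 Pa
510 uPa = 0.00051 Pa

12.7 mPa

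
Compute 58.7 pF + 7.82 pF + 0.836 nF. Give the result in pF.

In pF:
  58.7 pF → 58.7
  7.82 pF → 7.82
  0.836 nF = 0.836 × 10³ pF = 836
Sum: 58.7 + 7.82 + 836 = 902.52

902.52 pF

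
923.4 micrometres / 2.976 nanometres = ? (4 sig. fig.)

(923.4e-6) / (2.976e-9) = 310.28e3

310300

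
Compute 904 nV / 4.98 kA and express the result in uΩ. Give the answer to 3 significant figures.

0.000182 uΩ

(904 × 10^-9) / (4.98 × 10^3) = 181.53 × 10^-12 Ω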